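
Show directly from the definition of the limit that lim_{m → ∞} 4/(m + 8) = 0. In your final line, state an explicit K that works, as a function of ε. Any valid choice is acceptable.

Suppose ε > 0. For m ≥ 1, |4/(m + 8) − 0| = 4/(m + 8) ≤ 4/m.
We need 4/m < ε, i.e. m > 4/ε.
Take K = 4/ε. If m > K then |4/(m + 8)| ≤ 4/m < ε.

K = 4/ε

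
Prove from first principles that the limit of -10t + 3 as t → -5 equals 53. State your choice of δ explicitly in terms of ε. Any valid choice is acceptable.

Fix ε > 0. We need δ > 0 so that 0 < |t + 5| < δ implies |(-10t + 3) − 53| < ε.
|(-10t + 3) − 53| = |-10t - 50| = 10|t + 5|.
So 10|t + 5| < ε exactly when |t + 5| < ε/10.
Choosing δ = ε/10 gives |(-10t + 3) − 53| = 10|t + 5| < ε whenever |t + 5| < δ.

δ = ε/10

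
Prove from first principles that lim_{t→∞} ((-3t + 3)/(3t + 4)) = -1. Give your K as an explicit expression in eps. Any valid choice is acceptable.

Suppose eps > 0. We seek K > 0 such that t > K implies |(-3t + 3)/(3t + 4) + 1| < eps.
(-3t + 3)/(3t + 4) + 1 = (3(-3t + 3) − (-3)(3t + 4)) / (3(3t + 4)) = 21/(3(3t + 4)).
For t > 0 we have 3t + 4 > 3t, so |(-3t + 3)/(3t + 4) + 1| = 21/(3(3t + 4)) < 21/(3·3t) = (7/3)/t.
Thus |(-3t + 3)/(3t + 4) + 1| < eps whenever t > (7/3)/eps.
Take K = (7/3)/eps. If t > K then |(-3t + 3)/(3t + 4) + 1| < (7/3)/t < eps.

K = (7/3)/eps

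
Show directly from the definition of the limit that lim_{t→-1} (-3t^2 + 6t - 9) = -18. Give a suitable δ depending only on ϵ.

δ = min(1, ϵ/15)

Fix ϵ > 0. We want δ > 0 such that 0 < |t + 1| < δ implies |(-3t^2 + 6t - 9) + 18| < ϵ.
(-3t^2 + 6t - 9) + 18 = -3t^2 + 6t + 9 = (t + 1)(-3t + 9).
So |(-3t^2 + 6t - 9) + 18| = |t + 1|·|-3t + 9|.
Assume first that |t + 1| < 1, so |t| < 2. Then |-3t + 9| ≤ 3·2 + 9 = 15.
Hence |(-3t^2 + 6t - 9) + 18| ≤ 15|t + 1| < ϵ provided |t + 1| < ϵ/15.
Take δ = min(1, ϵ/15). Then 0 < |t + 1| < δ gives both |t + 1| < 1 and |t + 1| < ϵ/15, so |(-3t^2 + 6t - 9) + 18| < ϵ.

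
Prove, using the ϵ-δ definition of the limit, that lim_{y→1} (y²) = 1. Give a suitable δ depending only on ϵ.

δ = min(1, ϵ/3)

Suppose ϵ > 0. We seek δ > 0 with 0 < |y − 1| < δ ⇒ |y² − 1| < ϵ.
Factor: y² − 1 = (y − 1)(y + 1), so |y² − 1| = |y − 1|·|y + 1|.
Restrict δ ≤ 1. Then |y − 1| < 1 gives |y| < 2, so by the triangle inequality |y + 1| ≤ 2 + 1 = 3.
Hence |y² − 1| ≤ 3|y − 1|, which is < ϵ once |y − 1| < ϵ/3.
Take δ = min(1, ϵ/3). If 0 < |y − 1| < δ then both bounds hold and |y² − 1| ≤ 3|y − 1| < 3·(ϵ/3) = ϵ.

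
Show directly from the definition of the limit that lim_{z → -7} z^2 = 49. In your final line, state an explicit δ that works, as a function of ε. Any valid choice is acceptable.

δ = min(1, ε/15)

Let ε > 0. We seek δ > 0 with 0 < |z + 7| < δ ⇒ |z^2 − 49| < ε.
Factor: z^2 − 49 = (z + 7)(z - 7), so |z^2 − 49| = |z + 7|·|z - 7|.
Impose δ ≤ 1 so that |z| < 8; then |z - 7| ≤ 15.
Hence |z^2 − 49| ≤ 15|z + 7|, which is < ε once |z + 7| < ε/15.
Take δ = min(1, ε/15). If 0 < |z + 7| < δ then both bounds hold and |z^2 − 49| ≤ 15|z + 7| < 15·(ε/15) = ε.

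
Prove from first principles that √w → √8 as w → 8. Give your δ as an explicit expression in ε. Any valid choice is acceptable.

Let ε > 0. We want δ > 0 such that 0 < |w − 8| < δ implies |√w − √8| < ε.
Rationalise: √w − √8 = (w − 8)/(√w + √8), so |√w − √8| = |w − 8|/(√w + √8).
Restrict δ ≤ 8 so that |w − 8| < 8 forces w > 0, and then √w + √8 > √8.
Hence |√w − √8| < |w − 8|/√8, which is < ε once |w − 8| < √8·ε.
Take δ = min(8, √8·ε). If 0 < |w − 8| < δ then w > 0 and |√w − √8| < |w − 8|/√8 < ε.

δ = min(8, √8·ε)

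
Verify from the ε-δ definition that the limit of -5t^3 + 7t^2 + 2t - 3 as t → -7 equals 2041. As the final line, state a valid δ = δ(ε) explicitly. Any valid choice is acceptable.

δ = min(1, ε/948)

Let ε > 0 be given. We want δ > 0 such that 0 < |t + 7| < δ implies |(-5t^3 + 7t^2 + 2t - 3) − 2041| < ε.
(-5t^3 + 7t^2 + 2t - 3) − 2041 = -5t^3 + 7t^2 + 2t - 2044 = (t + 7)(-5t^2 + 42t - 292).
So |(-5t^3 + 7t^2 + 2t - 3) − 2041| = |t + 7|·|-5t^2 + 42t - 292|.
Require δ ≤ 1. Then |t + 7| < 1 gives |t| < 8, and by the triangle inequality |-5t^2 + 42t - 292| ≤ 5·8^2 + 42·8 + 292 = 948.
Hence |(-5t^3 + 7t^2 + 2t - 3) − 2041| ≤ 948|t + 7| < ε provided |t + 7| < ε/948.
Take δ = min(1, ε/948). Then 0 < |t + 7| < δ gives both |t + 7| < 1 and |t + 7| < ε/948, so |(-5t^3 + 7t^2 + 2t - 3) − 2041| < ε.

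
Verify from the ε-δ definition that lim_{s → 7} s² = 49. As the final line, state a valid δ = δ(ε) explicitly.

δ = min(2, ε/16)

Fix ε > 0. We seek δ > 0 with 0 < |s − 7| < δ ⇒ |s² − 49| < ε.
Factor: s² − 49 = (s − 7)(s + 7), so |s² − 49| = |s − 7|·|s + 7|.
Restrict δ ≤ 2. Then |s − 7| < 2 gives |s| < 9, so by the triangle inequality |s + 7| ≤ 9 + 7 = 16.
Hence |s² − 49| ≤ 16|s − 7|, which is < ε once |s − 7| < ε/16.
Take δ = min(2, ε/16). If 0 < |s − 7| < δ then both bounds hold and |s² − 49| ≤ 16|s − 7| < 16·(ε/16) = ε.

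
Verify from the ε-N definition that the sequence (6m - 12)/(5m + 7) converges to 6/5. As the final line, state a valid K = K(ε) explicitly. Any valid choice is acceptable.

K = (102/25)/ε

Suppose ε > 0. For m ≥ 1, |(6m - 12)/(5m + 7) − (6/5)| = |-102|/(5(5m + 7)) = 102/(5(5m + 7)).
Since 5m + 7 ≥ 5m for m ≥ 1, this is ≤ 102/(5·5m) = (102/25)/m.
So |(6m - 12)/(5m + 7) − (6/5)| < ε whenever m > (102/25)/ε.
Take K = (102/25)/ε. If m > K then |(6m - 12)/(5m + 7) − (6/5)| ≤ (102/25)/m < ε.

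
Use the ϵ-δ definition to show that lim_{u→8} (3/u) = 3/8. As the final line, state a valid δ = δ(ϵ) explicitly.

Fix ϵ > 0. We seek δ > 0 such that 0 < |u − 8| < δ implies |3/u − (3/8)| < ϵ.
|3/u − (3/8)| = 3·|8 − u|/(8·|u|) = 3|u − 8|/(8|u|).
Restrict δ ≤ 4. Then |u − 8| < 4 gives |u| > 4, so 8|u| > 32.
Then |3/u − (3/8)| < 3|u − 8|/32, which is < ϵ when |u − 8| < (32/3)ϵ.
Take δ = min(4, (32/3)ϵ). Then 0 < |u − 8| < δ gives both |u − 8| < 4 and |u − 8| < (32/3)ϵ, so |3/u − (3/8)| < ϵ.

δ = min(4, (32/3)ϵ)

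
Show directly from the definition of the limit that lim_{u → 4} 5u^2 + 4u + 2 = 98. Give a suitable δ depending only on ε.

Fix ε > 0. We want δ > 0 such that 0 < |u − 4| < δ implies |(5u^2 + 4u + 2) − 98| < ε.
(5u^2 + 4u + 2) − 98 = 5u^2 + 4u - 96 = (u − 4)(5u + 24).
So |(5u^2 + 4u + 2) − 98| = |u − 4|·|5u + 24|.
Require δ ≤ 1. Then |u − 4| < 1 gives |u| < 5, and by the triangle inequality |5u + 24| ≤ 5·5 + 24 = 49.
Hence |(5u^2 + 4u + 2) − 98| ≤ 49|u − 4| < ε provided |u − 4| < ε/49.
Choosing δ = min(1, ε/49) ensures both conditions, hence |(5u^2 + 4u + 2) − 98| < ε.

δ = min(1, ε/49)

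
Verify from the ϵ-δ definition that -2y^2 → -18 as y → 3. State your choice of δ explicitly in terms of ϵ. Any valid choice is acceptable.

δ = min(2, ϵ/16)

Fix ϵ > 0. We want δ > 0 such that 0 < |y − 3| < δ implies |(-2y^2) + 18| < ϵ.
(-2y^2) + 18 = -2y^2 + 18 = (y − 3)(-2y - 6).
So |(-2y^2) + 18| = |y − 3|·|-2y - 6|.
Assume first that |y − 3| < 2, so |y| < 5. Then |-2y - 6| ≤ 2·5 + 6 = 16.
Hence |(-2y^2) + 18| ≤ 16|y − 3| < ϵ provided |y − 3| < ϵ/16.
Take δ = min(2, ϵ/16). Then 0 < |y − 3| < δ gives both |y − 3| < 2 and |y − 3| < ϵ/16, so |(-2y^2) + 18| < ϵ.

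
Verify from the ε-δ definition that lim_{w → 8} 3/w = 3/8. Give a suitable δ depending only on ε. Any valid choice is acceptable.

Let ε > 0. We seek δ > 0 such that 0 < |w − 8| < δ implies |3/w − (3/8)| < ε.
|3/w − (3/8)| = 3·|8 − w|/(8·|w|) = 3|w − 8|/(8|w|).
Restrict δ ≤ 4. Then |w − 8| < 4 gives |w| > 4, so 8|w| > 32.
Then |3/w − (3/8)| < 3|w − 8|/32, which is < ε when |w − 8| < (32/3)ε.
Take δ = min(4, (32/3)ε). Then 0 < |w − 8| < δ gives both |w − 8| < 4 and |w − 8| < (32/3)ε, so |3/w − (3/8)| < ε.

δ = min(4, (32/3)ε)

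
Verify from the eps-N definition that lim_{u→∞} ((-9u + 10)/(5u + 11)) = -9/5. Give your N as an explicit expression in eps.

Let eps > 0 be given. We seek N > 0 such that u > N implies |(-9u + 10)/(5u + 11) + 9/5| < eps.
(-9u + 10)/(5u + 11) + 9/5 = (5(-9u + 10) − (-9)(5u + 11)) / (5(5u + 11)) = 149/(5(5u + 11)).
For u > 0 we have 5u + 11 > 5u, so |(-9u + 10)/(5u + 11) + 9/5| = 149/(5(5u + 11)) < 149/(5·5u) = (149/25)/u.
Thus |(-9u + 10)/(5u + 11) + 9/5| < eps whenever u > (149/25)/eps.
Take N = (149/25)/eps. If u > N then |(-9u + 10)/(5u + 11) + 9/5| < (149/25)/u < eps.

N = (149/25)/eps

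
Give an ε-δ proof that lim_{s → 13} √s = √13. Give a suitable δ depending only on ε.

δ = min(13, √13·ε)

Suppose ε > 0. We want δ > 0 such that 0 < |s − 13| < δ implies |√s − √13| < ε.
Rationalise: √s − √13 = (s − 13)/(√s + √13), so |√s − √13| = |s − 13|/(√s + √13).
Restrict δ ≤ 13 so that |s − 13| < 13 forces s > 0, and then √s + √13 > √13.
Hence |√s − √13| < |s − 13|/√13, which is < ε once |s − 13| < √13·ε.
Take δ = min(13, √13·ε). If 0 < |s − 13| < δ then s > 0 and |√s − √13| < |s − 13|/√13 < ε.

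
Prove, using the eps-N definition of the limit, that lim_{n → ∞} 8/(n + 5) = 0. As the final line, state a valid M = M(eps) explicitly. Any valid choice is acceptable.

M = 8/eps

Suppose eps > 0. For n ≥ 1, |8/(n + 5) − 0| = 8/(n + 5) ≤ 8/n.
We need 8/n < eps, i.e. n > 8/eps.
Take M = 8/eps. If n > M then |8/(n + 5)| ≤ 8/n < eps.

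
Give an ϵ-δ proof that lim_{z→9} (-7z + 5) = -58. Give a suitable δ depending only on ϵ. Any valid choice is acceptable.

Let ϵ > 0. We need δ > 0 so that 0 < |z − 9| < δ implies |(-7z + 5) + 58| < ϵ.
Since (-7z + 5) + 58 = -7(z − 9), we have |(-7z + 5) + 58| = 7|z − 9|.
So 7|z − 9| < ϵ exactly when |z − 9| < ϵ/7.
Take δ = ϵ/7. If 0 < |z − 9| < δ then |(-7z + 5) + 58| = 7|z − 9| < 7·(ϵ/7) = ϵ.

δ = ϵ/7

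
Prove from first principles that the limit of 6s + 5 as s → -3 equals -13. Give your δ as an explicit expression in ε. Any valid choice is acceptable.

Fix ε > 0. We need δ > 0 so that 0 < |s + 3| < δ implies |(6s + 5) + 13| < ε.
Since (6s + 5) + 13 = 6(s + 3), we have |(6s + 5) + 13| = 6|s + 3|.
Thus it suffices that |s + 3| < ε/6.
Choosing δ = ε/6 gives |(6s + 5) + 13| = 6|s + 3| < ε whenever |s + 3| < δ.

δ = ε/6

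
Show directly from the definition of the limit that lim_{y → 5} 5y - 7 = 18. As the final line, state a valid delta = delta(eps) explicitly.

Let eps > 0. We need delta > 0 so that 0 < |y − 5| < delta implies |(5y - 7) − 18| < eps.
Since (5y - 7) − 18 = 5(y − 5), we have |(5y - 7) − 18| = 5|y − 5|.
So 5|y − 5| < eps exactly when |y − 5| < eps/5.
Take delta = eps/5. If 0 < |y − 5| < delta then |(5y - 7) − 18| = 5|y − 5| < 5·(eps/5) = eps.

delta = eps/5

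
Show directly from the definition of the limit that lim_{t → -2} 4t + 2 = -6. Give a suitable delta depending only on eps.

delta = eps/4

Suppose eps > 0. We need delta > 0 so that 0 < |t + 2| < delta implies |(4t + 2) + 6| < eps.
Since (4t + 2) + 6 = 4(t + 2), we have |(4t + 2) + 6| = 4|t + 2|.
Thus it suffices that |t + 2| < eps/4.
Take delta = eps/4. If 0 < |t + 2| < delta then |(4t + 2) + 6| = 4|t + 2| < 4·(eps/4) = eps.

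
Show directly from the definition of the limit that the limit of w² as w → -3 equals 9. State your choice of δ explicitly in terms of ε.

δ = min(1, ε/7)

Fix ε > 0. We seek δ > 0 with 0 < |w + 3| < δ ⇒ |w² − 9| < ε.
Factor: w² − 9 = (w + 3)(w - 3), so |w² − 9| = |w + 3|·|w - 3|.
Restrict δ ≤ 1. Then |w + 3| < 1 gives |w| < 4, so by the triangle inequality |w - 3| ≤ 4 + 3 = 7.
Hence |w² − 9| ≤ 7|w + 3|, which is < ε once |w + 3| < ε/7.
Take δ = min(1, ε/7). If 0 < |w + 3| < δ then both bounds hold and |w² − 9| ≤ 7|w + 3| < 7·(ε/7) = ε.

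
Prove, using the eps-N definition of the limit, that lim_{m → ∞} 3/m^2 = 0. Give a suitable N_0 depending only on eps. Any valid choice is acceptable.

N_0 = (3/eps)^{1/2}

Fix eps > 0. For m ≥ 1, |3/m^2 − 0| = 3/m^2.
3/m^2 < eps ⇔ m^2 > 3/eps ⇔ m > (3/eps)^{1/2}.
Take N_0 = (3/eps)^{1/2}. Then m > N_0 implies 3/m^2 < eps.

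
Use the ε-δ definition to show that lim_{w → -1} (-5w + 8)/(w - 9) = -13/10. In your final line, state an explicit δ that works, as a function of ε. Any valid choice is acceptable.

Let ε > 0. We want δ > 0 with 0 < |w + 1| < δ ⇒ |(-5w + 8)/(w - 9) + 13/10| < ε.
Combining over a common denominator, (-5w + 8)/(w - 9) + 13/10 = [(-5w + 8)·(-10) − 13·(w - 9)] / [(-10)·(w - 9)] = 37(w + 1) / ((-10)(w - 9)).
So |(-5w + 8)/(w - 9) + 13/10| = 37|w + 1| / (10·|w − 9|).
Restrict δ ≤ 5. Then |w + 1| < 5 gives |w − 9| = |(w + 1) + (-10)| ≥ 10 − 5 = 5.
Hence |(-5w + 8)/(w - 9) + 13/10| < 37|w + 1|/(10·5) = (37/50)|w + 1|, which is < ε once |w + 1| < (50/37)ε.
Take δ = min(5, (50/37)ε). Then 0 < |w + 1| < δ forces both bounds, so |(-5w + 8)/(w - 9) + 13/10| < ε.

δ = min(5, (50/37)ε)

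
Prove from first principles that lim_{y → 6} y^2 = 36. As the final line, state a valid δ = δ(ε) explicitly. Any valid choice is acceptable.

Suppose ε > 0. We seek δ > 0 with 0 < |y − 6| < δ ⇒ |y^2 − 36| < ε.
Factor: y^2 − 36 = (y − 6)(y + 6), so |y^2 − 36| = |y − 6|·|y + 6|.
Restrict δ ≤ 2. Then |y − 6| < 2 gives |y| < 8, so by the triangle inequality |y + 6| ≤ 8 + 6 = 14.
Hence |y^2 − 36| ≤ 14|y − 6|, which is < ε once |y − 6| < ε/14.
Take δ = min(2, ε/14). If 0 < |y − 6| < δ then both bounds hold and |y^2 − 36| ≤ 14|y − 6| < 14·(ε/14) = ε.

δ = min(2, ε/14)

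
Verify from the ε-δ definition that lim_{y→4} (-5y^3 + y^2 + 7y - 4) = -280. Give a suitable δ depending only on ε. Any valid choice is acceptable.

δ = min(1, ε/289)

Let ε > 0. We want δ > 0 such that 0 < |y − 4| < δ implies |(-5y^3 + y^2 + 7y - 4) + 280| < ε.
(-5y^3 + y^2 + 7y - 4) + 280 = -5y^3 + y^2 + 7y + 276 = (y − 4)(-5y^2 - 19y - 69).
So |(-5y^3 + y^2 + 7y - 4) + 280| = |y − 4|·|-5y^2 - 19y - 69|.
Require δ ≤ 1. Then |y − 4| < 1 gives |y| < 5, and by the triangle inequality |-5y^2 - 19y - 69| ≤ 5·5^2 + 19·5 + 69 = 289.
Hence |(-5y^3 + y^2 + 7y - 4) + 280| ≤ 289|y − 4| < ε provided |y − 4| < ε/289.
Choosing δ = min(1, ε/289) ensures both conditions, hence |(-5y^3 + y^2 + 7y - 4) + 280| < ε.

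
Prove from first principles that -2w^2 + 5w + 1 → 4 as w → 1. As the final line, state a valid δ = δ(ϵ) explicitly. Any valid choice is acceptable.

Suppose ϵ > 0. We want δ > 0 such that 0 < |w − 1| < δ implies |(-2w^2 + 5w + 1) − 4| < ϵ.
(-2w^2 + 5w + 1) − 4 = -2w^2 + 5w - 3 = (w − 1)(-2w + 3).
So |(-2w^2 + 5w + 1) − 4| = |w − 1|·|-2w + 3|.
Require δ ≤ 1. Then |w − 1| < 1 gives |w| < 2, and by the triangle inequality |-2w + 3| ≤ 2·2 + 3 = 7.
Hence |(-2w^2 + 5w + 1) − 4| ≤ 7|w − 1| < ϵ provided |w − 1| < ϵ/7.
Take δ = min(1, ϵ/7). Then 0 < |w − 1| < δ gives both |w − 1| < 1 and |w − 1| < ϵ/7, so |(-2w^2 + 5w + 1) − 4| < ϵ.

δ = min(1, ϵ/7)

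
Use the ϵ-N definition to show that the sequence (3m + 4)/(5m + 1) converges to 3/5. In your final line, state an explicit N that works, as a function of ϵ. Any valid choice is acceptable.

Let ϵ > 0. For m ≥ 1, |(3m + 4)/(5m + 1) − (3/5)| = |17|/(5(5m + 1)) = 17/(5(5m + 1)).
Since 5m + 1 ≥ 5m for m ≥ 1, this is ≤ 17/(5·5m) = (17/25)/m.
So |(3m + 4)/(5m + 1) − (3/5)| < ϵ whenever m > (17/25)/ϵ.
Take N = (17/25)/ϵ. If m > N then |(3m + 4)/(5m + 1) − (3/5)| ≤ (17/25)/m < ϵ.

N = (17/25)/ϵ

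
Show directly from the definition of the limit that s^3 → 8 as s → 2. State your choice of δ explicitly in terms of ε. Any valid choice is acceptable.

Fix ε > 0. We seek δ > 0 with 0 < |s − 2| < δ ⇒ |s^3 − 8| < ε.
Factor: s^3 − 8 = (s − 2)(s^2 + 2s + 4), so |s^3 − 8| = |s − 2|·|s^2 + 2s + 4|.
Impose δ ≤ 2 so that |s| < 4; then |s^2 + 2s + 4| ≤ 28.
Hence |s^3 − 8| ≤ 28|s − 2|, which is < ε once |s − 2| < ε/28.
Take δ = min(2, ε/28). If 0 < |s − 2| < δ then both bounds hold and |s^3 − 8| ≤ 28|s − 2| < 28·(ε/28) = ε.

δ = min(2, ε/28)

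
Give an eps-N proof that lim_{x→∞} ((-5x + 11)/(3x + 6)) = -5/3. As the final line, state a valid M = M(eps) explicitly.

M = 7/eps

Let eps > 0 be given. We seek M > 0 such that x > M implies |(-5x + 11)/(3x + 6) + 5/3| < eps.
(-5x + 11)/(3x + 6) + 5/3 = (3(-5x + 11) − (-5)(3x + 6)) / (3(3x + 6)) = 63/(3(3x + 6)).
For x > 0 we have 3x + 6 > 3x, so |(-5x + 11)/(3x + 6) + 5/3| = 63/(3(3x + 6)) < 63/(3·3x) = 7/x.
Thus |(-5x + 11)/(3x + 6) + 5/3| < eps whenever x > 7/eps.
Take M = 7/eps. If x > M then |(-5x + 11)/(3x + 6) + 5/3| < 7/x < eps.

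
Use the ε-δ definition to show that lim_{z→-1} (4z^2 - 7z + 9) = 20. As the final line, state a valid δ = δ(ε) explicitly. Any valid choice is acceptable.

δ = min(2, ε/23)

Let ε > 0. We want δ > 0 such that 0 < |z + 1| < δ implies |(4z^2 - 7z + 9) − 20| < ε.
(4z^2 - 7z + 9) − 20 = 4z^2 - 7z - 11 = (z + 1)(4z - 11).
So |(4z^2 - 7z + 9) − 20| = |z + 1|·|4z - 11|.
Assume first that |z + 1| < 2, so |z| < 3. Then |4z - 11| ≤ 4·3 + 11 = 23.
Hence |(4z^2 - 7z + 9) − 20| ≤ 23|z + 1| < ε provided |z + 1| < ε/23.
Take δ = min(2, ε/23). Then 0 < |z + 1| < δ gives both |z + 1| < 2 and |z + 1| < ε/23, so |(4z^2 - 7z + 9) − 20| < ε.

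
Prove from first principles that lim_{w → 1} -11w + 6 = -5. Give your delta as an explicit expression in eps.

Let eps > 0 be given. We need delta > 0 so that 0 < |w − 1| < delta implies |(-11w + 6) + 5| < eps.
Since (-11w + 6) + 5 = -11(w − 1), we have |(-11w + 6) + 5| = 11|w − 1|.
Thus it suffices that |w − 1| < eps/11.
Take delta = eps/11. If 0 < |w − 1| < delta then |(-11w + 6) + 5| = 11|w − 1| < 11·(eps/11) = eps.

delta = eps/11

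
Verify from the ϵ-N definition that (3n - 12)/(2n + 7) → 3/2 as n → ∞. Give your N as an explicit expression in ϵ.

Suppose ϵ > 0. For n ≥ 1, |(3n - 12)/(2n + 7) − (3/2)| = |-45|/(2(2n + 7)) = 45/(2(2n + 7)).
Since 2n + 7 ≥ 2n for n ≥ 1, this is ≤ 45/(2·2n) = (45/4)/n.
So |(3n - 12)/(2n + 7) − (3/2)| < ϵ whenever n > (45/4)/ϵ.
Take N = (45/4)/ϵ. If n > N then |(3n - 12)/(2n + 7) − (3/2)| ≤ (45/4)/n < ϵ.

N = (45/4)/ϵ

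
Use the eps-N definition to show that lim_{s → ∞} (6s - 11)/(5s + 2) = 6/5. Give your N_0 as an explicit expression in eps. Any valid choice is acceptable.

Let eps > 0 be given. We seek N_0 > 0 such that s > N_0 implies |(6s - 11)/(5s + 2) − (6/5)| < eps.
(6s - 11)/(5s + 2) − (6/5) = (5(6s - 11) − 6(5s + 2)) / (5(5s + 2)) = -67/(5(5s + 2)).
For s > 0 we have 5s + 2 > 5s, so |(6s - 11)/(5s + 2) − (6/5)| = 67/(5(5s + 2)) < 67/(5·5s) = (67/25)/s.
Thus |(6s - 11)/(5s + 2) − (6/5)| < eps whenever s > (67/25)/eps.
Take N_0 = (67/25)/eps. If s > N_0 then |(6s - 11)/(5s + 2) − (6/5)| < (67/25)/s < eps.

N_0 = (67/25)/eps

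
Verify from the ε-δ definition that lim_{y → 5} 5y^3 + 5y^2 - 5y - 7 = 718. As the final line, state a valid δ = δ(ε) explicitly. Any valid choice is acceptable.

Let ε > 0 be given. We want δ > 0 such that 0 < |y − 5| < δ implies |(5y^3 + 5y^2 - 5y - 7) − 718| < ε.
(5y^3 + 5y^2 - 5y - 7) − 718 = 5y^3 + 5y^2 - 5y - 725 = (y − 5)(5y^2 + 30y + 145).
So |(5y^3 + 5y^2 - 5y - 7) − 718| = |y − 5|·|5y^2 + 30y + 145|.
Assume first that |y − 5| < 1, so |y| < 6. Then |5y^2 + 30y + 145| ≤ 5·6^2 + 30·6 + 145 = 505.
Hence |(5y^3 + 5y^2 - 5y - 7) − 718| ≤ 505|y − 5| < ε provided |y − 5| < ε/505.
Choosing δ = min(1, ε/505) ensures both conditions, hence |(5y^3 + 5y^2 - 5y - 7) − 718| < ε.

δ = min(1, ε/505)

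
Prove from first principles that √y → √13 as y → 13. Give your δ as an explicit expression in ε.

δ = min(13, √13·ε)

Fix ε > 0. We want δ > 0 such that 0 < |y − 13| < δ implies |√y − √13| < ε.
Multiplying by the conjugate, |√y − √13| = |y − 13|/(√y + √13).
Restrict δ ≤ 13 so that |y − 13| < 13 forces y > 0, and then √y + √13 > √13.
Hence |√y − √13| < |y − 13|/√13, which is < ε once |y − 13| < √13·ε.
Take δ = min(13, √13·ε). If 0 < |y − 13| < δ then y > 0 and |√y − √13| < |y − 13|/√13 < ε.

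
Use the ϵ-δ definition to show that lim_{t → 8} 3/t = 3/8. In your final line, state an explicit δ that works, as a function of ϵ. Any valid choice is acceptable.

Let ϵ > 0 be given. We seek δ > 0 such that 0 < |t − 8| < δ implies |3/t − (3/8)| < ϵ.
|3/t − (3/8)| = 3·|8 − t|/(8·|t|) = 3|t − 8|/(8|t|).
Restrict δ ≤ 4. Then |t − 8| < 4 gives |t| > 4, so 8|t| > 32.
Then |3/t − (3/8)| < 3|t − 8|/32, which is < ϵ when |t − 8| < (32/3)ϵ.
Take δ = min(4, (32/3)ϵ). Then 0 < |t − 8| < δ gives both |t − 8| < 4 and |t − 8| < (32/3)ϵ, so |3/t − (3/8)| < ϵ.

δ = min(4, (32/3)ϵ)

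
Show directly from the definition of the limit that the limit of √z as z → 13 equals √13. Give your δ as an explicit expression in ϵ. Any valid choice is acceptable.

δ = min(13, √13·ϵ)

Suppose ϵ > 0. We want δ > 0 such that 0 < |z − 13| < δ implies |√z − √13| < ϵ.
Rationalise: √z − √13 = (z − 13)/(√z + √13), so |√z − √13| = |z − 13|/(√z + √13).
Restrict δ ≤ 13 so that |z − 13| < 13 forces z > 0, and then √z + √13 > √13.
Hence |√z − √13| < |z − 13|/√13, which is < ϵ once |z − 13| < √13·ϵ.
Take δ = min(13, √13·ϵ). If 0 < |z − 13| < δ then z > 0 and |√z − √13| < |z − 13|/√13 < ϵ.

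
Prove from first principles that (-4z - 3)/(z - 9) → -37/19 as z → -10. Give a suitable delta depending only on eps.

Fix eps > 0. We want delta > 0 with 0 < |z + 10| < delta ⇒ |(-4z - 3)/(z - 9) + 37/19| < eps.
Combining over a common denominator, (-4z - 3)/(z - 9) + 37/19 = [(-4z - 3)·(-19) − 37·(z - 9)] / [(-19)·(z - 9)] = 39(z + 10) / ((-19)(z - 9)).
So |(-4z - 3)/(z - 9) + 37/19| = 39|z + 10| / (19·|z − 9|).
Restrict delta ≤ 19/2. Then |z + 10| < 19/2 gives |z − 9| = |(z + 10) + (-19)| ≥ 19 − 19/2 = 19/2.
Hence |(-4z - 3)/(z - 9) + 37/19| < 39|z + 10|/(19·(19/2)) = (78/361)|z + 10|, which is < eps once |z + 10| < (361/78)eps.
Take delta = min(19/2, (361/78)eps). Then 0 < |z + 10| < delta forces both bounds, so |(-4z - 3)/(z - 9) + 37/19| < eps.

delta = min(19/2, (361/78)eps)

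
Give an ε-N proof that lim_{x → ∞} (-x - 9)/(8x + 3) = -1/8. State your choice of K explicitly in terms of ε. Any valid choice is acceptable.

Fix ε > 0. We seek K > 0 such that x > K implies |(-x - 9)/(8x + 3) + 1/8| < ε.
(-x - 9)/(8x + 3) + 1/8 = (8(-x - 9) − (-1)(8x + 3)) / (8(8x + 3)) = -69/(8(8x + 3)).
For x > 0 we have 8x + 3 > 8x, so |(-x - 9)/(8x + 3) + 1/8| = 69/(8(8x + 3)) < 69/(8·8x) = (69/64)/x.
Thus |(-x - 9)/(8x + 3) + 1/8| < ε whenever x > (69/64)/ε.
Take K = (69/64)/ε. If x > K then |(-x - 9)/(8x + 3) + 1/8| < (69/64)/x < ε.

K = (69/64)/ε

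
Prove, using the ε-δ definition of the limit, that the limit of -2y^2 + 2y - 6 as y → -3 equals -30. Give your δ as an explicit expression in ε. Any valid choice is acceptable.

Let ε > 0. We want δ > 0 such that 0 < |y + 3| < δ implies |(-2y^2 + 2y - 6) + 30| < ε.
(-2y^2 + 2y - 6) + 30 = -2y^2 + 2y + 24 = (y + 3)(-2y + 8).
So |(-2y^2 + 2y - 6) + 30| = |y + 3|·|-2y + 8|.
Assume first that |y + 3| < 2, so |y| < 5. Then |-2y + 8| ≤ 2·5 + 8 = 18.
Hence |(-2y^2 + 2y - 6) + 30| ≤ 18|y + 3| < ε provided |y + 3| < ε/18.
Choosing δ = min(2, ε/18) ensures both conditions, hence |(-2y^2 + 2y - 6) + 30| < ε.

δ = min(2, ε/18)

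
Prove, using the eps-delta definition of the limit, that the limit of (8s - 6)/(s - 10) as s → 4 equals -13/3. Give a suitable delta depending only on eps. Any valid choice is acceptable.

Suppose eps > 0. We want delta > 0 with 0 < |s − 4| < delta ⇒ |(8s - 6)/(s - 10) + 13/3| < eps.
Combining over a common denominator, (8s - 6)/(s - 10) + 13/3 = [(8s - 6)·(-6) − 26·(s - 10)] / [(-6)·(s - 10)] = -74(s − 4) / ((-6)(s - 10)).
So |(8s - 6)/(s - 10) + 13/3| = 74|s − 4| / (6·|s − 10|).
Restrict delta ≤ 3. Then |s − 4| < 3 gives |s − 10| = |(s − 4) + (-6)| ≥ 6 − 3 = 3.
Hence |(8s - 6)/(s - 10) + 13/3| < 74|s − 4|/(6·3) = (37/9)|s − 4|, which is < eps once |s − 4| < (9/37)eps.
Take delta = min(3, (9/37)eps). Then 0 < |s − 4| < delta forces both bounds, so |(8s - 6)/(s - 10) + 13/3| < eps.

delta = min(3, (9/37)eps)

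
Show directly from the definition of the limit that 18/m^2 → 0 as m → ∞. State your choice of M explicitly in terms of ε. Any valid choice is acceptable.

Fix ε > 0. For m ≥ 1, |18/m^2 − 0| = 18/m^2.
18/m^2 < ε ⇔ m^2 > 18/ε ⇔ m > (18/ε)^{1/2}.
Take M = (18/ε)^{1/2}. Then m > M implies 18/m^2 < ε.

M = (18/ε)^{1/2}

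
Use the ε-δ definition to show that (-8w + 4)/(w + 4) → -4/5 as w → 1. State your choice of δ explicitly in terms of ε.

δ = min(5/2, (25/72)ε)

Fix ε > 0. We want δ > 0 with 0 < |w − 1| < δ ⇒ |(-8w + 4)/(w + 4) + 4/5| < ε.
Combining over a common denominator, (-8w + 4)/(w + 4) + 4/5 = [(-8w + 4)·5 − (-4)·(w + 4)] / [5·(w + 4)] = -36(w − 1) / (5(w + 4)).
So |(-8w + 4)/(w + 4) + 4/5| = 36|w − 1| / (5·|w + 4|).
Restrict δ ≤ 5/2. Then |w − 1| < 5/2 gives |w + 4| = |(w − 1) + 5| ≥ 5 − 5/2 = 5/2.
Hence |(-8w + 4)/(w + 4) + 4/5| < 36|w − 1|/(5·(5/2)) = (72/25)|w − 1|, which is < ε once |w − 1| < (25/72)ε.
Take δ = min(5/2, (25/72)ε). Then 0 < |w − 1| < δ forces both bounds, so |(-8w + 4)/(w + 4) + 4/5| < ε.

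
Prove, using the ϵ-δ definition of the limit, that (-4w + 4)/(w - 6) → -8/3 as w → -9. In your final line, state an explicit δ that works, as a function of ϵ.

Suppose ϵ > 0. We want δ > 0 with 0 < |w + 9| < δ ⇒ |(-4w + 4)/(w - 6) + 8/3| < ϵ.
Combining over a common denominator, (-4w + 4)/(w - 6) + 8/3 = [(-4w + 4)·(-15) − 40·(w - 6)] / [(-15)·(w - 6)] = 20(w + 9) / ((-15)(w - 6)).
So |(-4w + 4)/(w - 6) + 8/3| = 20|w + 9| / (15·|w − 6|).
Restrict δ ≤ 15/2. Then |w + 9| < 15/2 gives |w − 6| = |(w + 9) + (-15)| ≥ 15 − 15/2 = 15/2.
Hence |(-4w + 4)/(w - 6) + 8/3| < 20|w + 9|/(15·(15/2)) = (8/45)|w + 9|, which is < ϵ once |w + 9| < (45/8)ϵ.
Take δ = min(15/2, (45/8)ϵ). Then 0 < |w + 9| < δ forces both bounds, so |(-4w + 4)/(w - 6) + 8/3| < ϵ.

δ = min(15/2, (45/8)ϵ)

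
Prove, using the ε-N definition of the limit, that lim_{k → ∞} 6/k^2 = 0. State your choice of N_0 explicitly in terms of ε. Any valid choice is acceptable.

N_0 = (6/ε)^{1/2}

Let ε > 0 be given. For k ≥ 1, |6/k^2 − 0| = 6/k^2.
6/k^2 < ε ⇔ k^2 > 6/ε ⇔ k > (6/ε)^{1/2}.
Take N_0 = (6/ε)^{1/2}. Then k > N_0 implies 6/k^2 < ε.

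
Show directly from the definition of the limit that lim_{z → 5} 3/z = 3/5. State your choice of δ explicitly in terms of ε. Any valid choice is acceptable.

Fix ε > 0. We seek δ > 0 such that 0 < |z − 5| < δ implies |3/z − (3/5)| < ε.
|3/z − (3/5)| = 3·|5 − z|/(5·|z|) = 3|z − 5|/(5|z|).
Require δ ≤ 5/2 so that |z| > 5 − 5/2 = 5/2, hence 5|z| > 25/2.
Then |3/z − (3/5)| < 3|z − 5|/(25/2), which is < ε when |z − 5| < (25/6)ε.
Take δ = min(5/2, (25/6)ε). Then 0 < |z − 5| < δ gives both |z − 5| < 5/2 and |z − 5| < (25/6)ε, so |3/z − (3/5)| < ε.

δ = min(5/2, (25/6)ε)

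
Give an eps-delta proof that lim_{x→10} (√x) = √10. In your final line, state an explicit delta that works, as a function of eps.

delta = min(10, √10·eps)

Let eps > 0 be given. We want delta > 0 such that 0 < |x − 10| < delta implies |√x − √10| < eps.
Rationalise: √x − √10 = (x − 10)/(√x + √10), so |√x − √10| = |x − 10|/(√x + √10).
Restrict delta ≤ 10 so that |x − 10| < 10 forces x > 0, and then √x + √10 > √10.
Hence |√x − √10| < |x − 10|/√10, which is < eps once |x − 10| < √10·eps.
Take delta = min(10, √10·eps). If 0 < |x − 10| < delta then x > 0 and |√x − √10| < |x − 10|/√10 < eps.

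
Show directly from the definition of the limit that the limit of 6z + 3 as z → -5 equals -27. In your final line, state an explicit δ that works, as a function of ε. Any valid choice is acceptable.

δ = ε/6

Fix ε > 0. We need δ > 0 so that 0 < |z + 5| < δ implies |(6z + 3) + 27| < ε.
|(6z + 3) + 27| = |6z + 30| = 6|z + 5|.
Thus it suffices that |z + 5| < ε/6.
Choosing δ = ε/6 gives |(6z + 3) + 27| = 6|z + 5| < ε whenever |z + 5| < δ.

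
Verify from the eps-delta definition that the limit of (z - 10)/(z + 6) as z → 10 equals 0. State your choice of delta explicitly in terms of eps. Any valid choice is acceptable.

Let eps > 0. We want delta > 0 with 0 < |z − 10| < delta ⇒ |(z - 10)/(z + 6) − 0| < eps.
Combining over a common denominator, (z - 10)/(z + 6) − 0 = [(z - 10)·16 − 0·(z + 6)] / [16·(z + 6)] = 16(z − 10) / (16(z + 6)).
So |(z - 10)/(z + 6) − 0| = 16|z − 10| / (16·|z + 6|).
Restrict delta ≤ 8. Then |z − 10| < 8 gives |z + 6| = |(z − 10) + 16| ≥ 16 − 8 = 8.
Hence |(z - 10)/(z + 6) − 0| < 16|z − 10|/(16·8) = (1/8)|z − 10|, which is < eps once |z − 10| < 8eps.
Take delta = min(8, 8eps). Then 0 < |z − 10| < delta forces both bounds, so |(z - 10)/(z + 6) − 0| < eps.

delta = min(8, 8eps)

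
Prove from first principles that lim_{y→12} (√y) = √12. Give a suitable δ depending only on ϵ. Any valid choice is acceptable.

δ = min(12, √12·ϵ)

Let ϵ > 0. We want δ > 0 such that 0 < |y − 12| < δ implies |√y − √12| < ϵ.
Rationalise: √y − √12 = (y − 12)/(√y + √12), so |√y − √12| = |y − 12|/(√y + √12).
Restrict δ ≤ 12 so that |y − 12| < 12 forces y > 0, and then √y + √12 > √12.
Hence |√y − √12| < |y − 12|/√12, which is < ϵ once |y − 12| < √12·ϵ.
Take δ = min(12, √12·ϵ). If 0 < |y − 12| < δ then y > 0 and |√y − √12| < |y − 12|/√12 < ϵ.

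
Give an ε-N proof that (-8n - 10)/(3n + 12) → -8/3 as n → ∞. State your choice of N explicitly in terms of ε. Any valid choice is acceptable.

Suppose ε > 0. For n ≥ 1, |(-8n - 10)/(3n + 12) + 8/3| = |66|/(3(3n + 12)) = 66/(3(3n + 12)).
Since 3n + 12 ≥ 3n for n ≥ 1, this is ≤ 66/(3·3n) = (22/3)/n.
So |(-8n - 10)/(3n + 12) + 8/3| < ε whenever n > (22/3)/ε.
Take N = (22/3)/ε. If n > N then |(-8n - 10)/(3n + 12) + 8/3| ≤ (22/3)/n < ε.

N = (22/3)/ε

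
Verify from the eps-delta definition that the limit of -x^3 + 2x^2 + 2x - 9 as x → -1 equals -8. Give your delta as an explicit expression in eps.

Suppose eps > 0. We want delta > 0 such that 0 < |x + 1| < delta implies |(-x^3 + 2x^2 + 2x - 9) + 8| < eps.
(-x^3 + 2x^2 + 2x - 9) + 8 = -x^3 + 2x^2 + 2x - 1 = (x + 1)(-x^2 + 3x - 1).
So |(-x^3 + 2x^2 + 2x - 9) + 8| = |x + 1|·|-x^2 + 3x - 1|.
Require delta ≤ 2. Then |x + 1| < 2 gives |x| < 3, and by the triangle inequality |-x^2 + 3x - 1| ≤ 3^2 + 3·3 + 1 = 19.
Hence |(-x^3 + 2x^2 + 2x - 9) + 8| ≤ 19|x + 1| < eps provided |x + 1| < eps/19.
Choosing delta = min(2, eps/19) ensures both conditions, hence |(-x^3 + 2x^2 + 2x - 9) + 8| < eps.

delta = min(2, eps/19)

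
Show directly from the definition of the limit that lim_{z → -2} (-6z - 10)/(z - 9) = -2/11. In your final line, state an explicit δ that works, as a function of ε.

Suppose ε > 0. We want δ > 0 with 0 < |z + 2| < δ ⇒ |(-6z - 10)/(z - 9) + 2/11| < ε.
Combining over a common denominator, (-6z - 10)/(z - 9) + 2/11 = [(-6z - 10)·(-11) − 2·(z - 9)] / [(-11)·(z - 9)] = 64(z + 2) / ((-11)(z - 9)).
So |(-6z - 10)/(z - 9) + 2/11| = 64|z + 2| / (11·|z − 9|).
Restrict δ ≤ 11/2. Then |z + 2| < 11/2 gives |z − 9| = |(z + 2) + (-11)| ≥ 11 − 11/2 = 11/2.
Hence |(-6z - 10)/(z - 9) + 2/11| < 64|z + 2|/(11·(11/2)) = (128/121)|z + 2|, which is < ε once |z + 2| < (121/128)ε.
Take δ = min(11/2, (121/128)ε). Then 0 < |z + 2| < δ forces both bounds, so |(-6z - 10)/(z - 9) + 2/11| < ε.

δ = min(11/2, (121/128)ε)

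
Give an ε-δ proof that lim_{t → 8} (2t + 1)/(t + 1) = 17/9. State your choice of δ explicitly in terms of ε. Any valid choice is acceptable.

Fix ε > 0. We want δ > 0 with 0 < |t − 8| < δ ⇒ |(2t + 1)/(t + 1) − (17/9)| < ε.
Combining over a common denominator, (2t + 1)/(t + 1) − (17/9) = [(2t + 1)·9 − 17·(t + 1)] / [9·(t + 1)] = 1(t − 8) / (9(t + 1)).
So |(2t + 1)/(t + 1) − (17/9)| = |t − 8| / (9·|t + 1|).
Restrict δ ≤ 9/2. Then |t − 8| < 9/2 gives |t + 1| = |(t − 8) + 9| ≥ 9 − 9/2 = 9/2.
Hence |(2t + 1)/(t + 1) − (17/9)| < |t − 8|/(9·(9/2)) = (2/81)|t − 8|, which is < ε once |t − 8| < (81/2)ε.
Take δ = min(9/2, (81/2)ε). Then 0 < |t − 8| < δ forces both bounds, so |(2t + 1)/(t + 1) − (17/9)| < ε.

δ = min(9/2, (81/2)ε)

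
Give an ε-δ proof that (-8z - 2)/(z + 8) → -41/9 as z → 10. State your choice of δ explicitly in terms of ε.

Fix ε > 0. We want δ > 0 with 0 < |z − 10| < δ ⇒ |(-8z - 2)/(z + 8) + 41/9| < ε.
Combining over a common denominator, (-8z - 2)/(z + 8) + 41/9 = [(-8z - 2)·18 − (-82)·(z + 8)] / [18·(z + 8)] = -62(z − 10) / (18(z + 8)).
So |(-8z - 2)/(z + 8) + 41/9| = 62|z − 10| / (18·|z + 8|).
Restrict δ ≤ 9. Then |z − 10| < 9 gives |z + 8| = |(z − 10) + 18| ≥ 18 − 9 = 9.
Hence |(-8z - 2)/(z + 8) + 41/9| < 62|z − 10|/(18·9) = (31/81)|z − 10|, which is < ε once |z − 10| < (81/31)ε.
Take δ = min(9, (81/31)ε). Then 0 < |z − 10| < δ forces both bounds, so |(-8z - 2)/(z + 8) + 41/9| < ε.

δ = min(9, (81/31)ε)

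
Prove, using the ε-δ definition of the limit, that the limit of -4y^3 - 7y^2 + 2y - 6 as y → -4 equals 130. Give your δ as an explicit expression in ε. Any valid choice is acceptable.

δ = min(2, ε/232)

Let ε > 0. We want δ > 0 such that 0 < |y + 4| < δ implies |(-4y^3 - 7y^2 + 2y - 6) − 130| < ε.
(-4y^3 - 7y^2 + 2y - 6) − 130 = -4y^3 - 7y^2 + 2y - 136 = (y + 4)(-4y^2 + 9y - 34).
So |(-4y^3 - 7y^2 + 2y - 6) − 130| = |y + 4|·|-4y^2 + 9y - 34|.
Assume first that |y + 4| < 2, so |y| < 6. Then |-4y^2 + 9y - 34| ≤ 4·6^2 + 9·6 + 34 = 232.
Hence |(-4y^3 - 7y^2 + 2y - 6) − 130| ≤ 232|y + 4| < ε provided |y + 4| < ε/232.
Choosing δ = min(2, ε/232) ensures both conditions, hence |(-4y^3 - 7y^2 + 2y - 6) − 130| < ε.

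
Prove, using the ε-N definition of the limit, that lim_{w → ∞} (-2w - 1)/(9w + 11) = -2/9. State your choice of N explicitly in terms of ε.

Let ε > 0 be given. We seek N > 0 such that w > N implies |(-2w - 1)/(9w + 11) + 2/9| < ε.
(-2w - 1)/(9w + 11) + 2/9 = (9(-2w - 1) − (-2)(9w + 11)) / (9(9w + 11)) = 13/(9(9w + 11)).
For w > 0 we have 9w + 11 > 9w, so |(-2w - 1)/(9w + 11) + 2/9| = 13/(9(9w + 11)) < 13/(9·9w) = (13/81)/w.
Thus |(-2w - 1)/(9w + 11) + 2/9| < ε whenever w > (13/81)/ε.
Take N = (13/81)/ε. If w > N then |(-2w - 1)/(9w + 11) + 2/9| < (13/81)/w < ε.

N = (13/81)/ε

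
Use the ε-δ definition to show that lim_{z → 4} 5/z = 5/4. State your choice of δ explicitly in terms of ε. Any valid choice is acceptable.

Fix ε > 0. We seek δ > 0 such that 0 < |z − 4| < δ implies |5/z − (5/4)| < ε.
|5/z − (5/4)| = 5·|4 − z|/(4·|z|) = 5|z − 4|/(4|z|).
Restrict δ ≤ 2. Then |z − 4| < 2 gives |z| > 2, so 4|z| > 8.
Then |5/z − (5/4)| < 5|z − 4|/8, which is < ε when |z − 4| < (8/5)ε.
Take δ = min(2, (8/5)ε). Then 0 < |z − 4| < δ gives both |z − 4| < 2 and |z − 4| < (8/5)ε, so |5/z − (5/4)| < ε.

δ = min(2, (8/5)ε)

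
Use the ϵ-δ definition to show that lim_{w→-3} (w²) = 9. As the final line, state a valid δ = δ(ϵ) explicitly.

δ = min(1, ϵ/7)

Let ϵ > 0 be given. We seek δ > 0 with 0 < |w + 3| < δ ⇒ |w² − 9| < ϵ.
Factor: w² − 9 = (w + 3)(w - 3), so |w² − 9| = |w + 3|·|w - 3|.
Impose δ ≤ 1 so that |w| < 4; then |w - 3| ≤ 7.
Hence |w² − 9| ≤ 7|w + 3|, which is < ϵ once |w + 3| < ϵ/7.
Take δ = min(1, ϵ/7). If 0 < |w + 3| < δ then both bounds hold and |w² − 9| ≤ 7|w + 3| < 7·(ϵ/7) = ϵ.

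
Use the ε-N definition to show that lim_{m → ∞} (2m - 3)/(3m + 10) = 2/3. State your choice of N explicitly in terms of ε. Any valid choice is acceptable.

N = (29/9)/ε

Let ε > 0 be given. For m ≥ 1, |(2m - 3)/(3m + 10) − (2/3)| = |-29|/(3(3m + 10)) = 29/(3(3m + 10)).
Since 3m + 10 ≥ 3m for m ≥ 1, this is ≤ 29/(3·3m) = (29/9)/m.
So |(2m - 3)/(3m + 10) − (2/3)| < ε whenever m > (29/9)/ε.
Take N = (29/9)/ε. If m > N then |(2m - 3)/(3m + 10) − (2/3)| ≤ (29/9)/m < ε.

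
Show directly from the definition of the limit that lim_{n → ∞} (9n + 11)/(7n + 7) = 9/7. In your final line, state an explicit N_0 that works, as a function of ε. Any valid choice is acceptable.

Let ε > 0. For n ≥ 1, |(9n + 11)/(7n + 7) − (9/7)| = |14|/(7(7n + 7)) = 14/(7(7n + 7)).
Since 7n + 7 ≥ 7n for n ≥ 1, this is ≤ 14/(7·7n) = (2/7)/n.
So |(9n + 11)/(7n + 7) − (9/7)| < ε whenever n > (2/7)/ε.
Take N_0 = (2/7)/ε. If n > N_0 then |(9n + 11)/(7n + 7) − (9/7)| ≤ (2/7)/n < ε.

N_0 = (2/7)/ε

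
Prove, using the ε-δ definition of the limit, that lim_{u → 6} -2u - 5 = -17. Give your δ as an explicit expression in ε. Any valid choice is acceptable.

δ = ε/2

Let ε > 0 be given. We need δ > 0 so that 0 < |u − 6| < δ implies |(-2u - 5) + 17| < ε.
Since (-2u - 5) + 17 = -2(u − 6), we have |(-2u - 5) + 17| = 2|u − 6|.
Thus it suffices that |u − 6| < ε/2.
Choosing δ = ε/2 gives |(-2u - 5) + 17| = 2|u − 6| < ε whenever |u − 6| < δ.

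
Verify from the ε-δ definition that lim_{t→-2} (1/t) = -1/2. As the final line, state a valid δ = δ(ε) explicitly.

Suppose ε > 0. We seek δ > 0 such that 0 < |t + 2| < δ implies |1/t + 1/2| < ε.
|1/t + 1/2| = |-2 − t|/(2·|t|) = |t + 2|/(2|t|).
Require δ ≤ 1 so that |t| > 2 − 1 = 1, hence 2|t| > 2.
Then |1/t + 1/2| < |t + 2|/2, which is < ε when |t + 2| < 2ε.
Take δ = min(1, 2ε). Then 0 < |t + 2| < δ gives both |t + 2| < 1 and |t + 2| < 2ε, so |1/t + 1/2| < ε.

δ = min(1, 2ε)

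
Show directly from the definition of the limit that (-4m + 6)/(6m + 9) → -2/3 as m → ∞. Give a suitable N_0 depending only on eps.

Let eps > 0. For m ≥ 1, |(-4m + 6)/(6m + 9) + 2/3| = |72|/(6(6m + 9)) = 72/(6(6m + 9)).
Since 6m + 9 ≥ 6m for m ≥ 1, this is ≤ 72/(6·6m) = 2/m.
So |(-4m + 6)/(6m + 9) + 2/3| < eps whenever m > 2/eps.
Take N_0 = 2/eps. If m > N_0 then |(-4m + 6)/(6m + 9) + 2/3| ≤ 2/m < eps.

N_0 = 2/eps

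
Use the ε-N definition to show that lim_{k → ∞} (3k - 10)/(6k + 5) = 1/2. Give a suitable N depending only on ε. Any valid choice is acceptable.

Let ε > 0 be given. For k ≥ 1, |(3k - 10)/(6k + 5) − (1/2)| = |-75|/(6(6k + 5)) = 75/(6(6k + 5)).
Since 6k + 5 ≥ 6k for k ≥ 1, this is ≤ 75/(6·6k) = (25/12)/k.
So |(3k - 10)/(6k + 5) − (1/2)| < ε whenever k > (25/12)/ε.
Take N = (25/12)/ε. If k > N then |(3k - 10)/(6k + 5) − (1/2)| ≤ (25/12)/k < ε.

N = (25/12)/ε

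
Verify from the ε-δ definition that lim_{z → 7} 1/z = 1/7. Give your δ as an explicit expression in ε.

Suppose ε > 0. We seek δ > 0 such that 0 < |z − 7| < δ implies |1/z − (1/7)| < ε.
|1/z − (1/7)| = |7 − z|/(7·|z|) = |z − 7|/(7|z|).
Restrict δ ≤ 7/2. Then |z − 7| < 7/2 gives |z| > 7/2, so 7|z| > 49/2.
Then |1/z − (1/7)| < |z − 7|/(49/2), which is < ε when |z − 7| < (49/2)ε.
Take δ = min(7/2, (49/2)ε). Then 0 < |z − 7| < δ gives both |z − 7| < 7/2 and |z − 7| < (49/2)ε, so |1/z − (1/7)| < ε.

δ = min(7/2, (49/2)ε)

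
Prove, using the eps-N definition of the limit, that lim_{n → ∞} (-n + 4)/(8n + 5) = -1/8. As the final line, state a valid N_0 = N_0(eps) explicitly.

N_0 = (37/64)/eps

Fix eps > 0. For n ≥ 1, |(-n + 4)/(8n + 5) + 1/8| = |37|/(8(8n + 5)) = 37/(8(8n + 5)).
Since 8n + 5 ≥ 8n for n ≥ 1, this is ≤ 37/(8·8n) = (37/64)/n.
So |(-n + 4)/(8n + 5) + 1/8| < eps whenever n > (37/64)/eps.
Take N_0 = (37/64)/eps. If n > N_0 then |(-n + 4)/(8n + 5) + 1/8| ≤ (37/64)/n < eps.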